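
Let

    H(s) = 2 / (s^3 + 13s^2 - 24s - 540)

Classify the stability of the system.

The denominator s^3 + 13s^2 - 24s - 540 factors as (s + 9)(s - 6)(s + 10), giving poles at s = -9, 6, -10.
Since the pole(s) at s = 6 lie in the right half-plane, the system is unstable.

unstable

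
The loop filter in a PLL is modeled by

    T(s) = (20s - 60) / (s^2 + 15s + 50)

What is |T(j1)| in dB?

|T(j1)|_dB ≈ 1.83 dB

Substitute s = j1: numerator = -60 + j20, denominator = 49 + j15.
|T(j1)| = |-60 + j20| / |49 + j15| = 63.246 / 51.245 ≈ 1.234.
In decibels: 20·log₁₀(1.234) ≈ 1.83 dB.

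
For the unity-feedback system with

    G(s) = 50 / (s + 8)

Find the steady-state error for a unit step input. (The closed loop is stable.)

e_ss = 0.1379

G(s) has no poles at the origin.
This is a Type 0 system. Kp = lim_{s→0} G(s) = 50/8 = 25/4.
e_ss = 1/(1 + Kp) = 1/(1 + 25/4) = 4/29 ≈ 0.1379.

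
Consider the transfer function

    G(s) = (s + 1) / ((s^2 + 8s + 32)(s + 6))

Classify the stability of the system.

stable

The poles can be read from the denominator factors: s = -4 ± 4j, -6.
Since all poles lie strictly in the left half-plane, the system is stable.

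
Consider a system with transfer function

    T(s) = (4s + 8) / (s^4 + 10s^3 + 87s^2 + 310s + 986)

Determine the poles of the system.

The poles are the roots of the denominator s^4 + 10s^3 + 87s^2 + 310s + 986 = 0.
No real roots exist; factor into two real quadratics: (s^2 + 4s + 29)(s^2 + 6s + 34) = 0.
Each quadratic gives a conjugate pair via the quadratic formula.

s = -2 ± 5j, -3 ± 5j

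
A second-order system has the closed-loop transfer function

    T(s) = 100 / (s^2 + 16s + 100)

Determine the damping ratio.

ζ = 0.8

Compare the denominator to the standard form s^2 + 2ζωₙs + ωₙ².
ωₙ² = 100, so ωₙ = 10 rad/s.
2ζωₙ = 16, so ζ = 16/(2·10) = 0.8.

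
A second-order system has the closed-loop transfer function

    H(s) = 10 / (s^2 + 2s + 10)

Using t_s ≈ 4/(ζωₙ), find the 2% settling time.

Comparing s^2 + 2s + 10 to s^2 + 2ζωₙs + ωₙ²: ωₙ = √10 ≈ 3.162 rad/s and ζ = 2/(2·√10) ≈ 0.3162.
ζωₙ = 2/2 = 1, so t_s ≈ 4/(ζωₙ) = 4/1 = 4 s.

t_s ≈ 4 s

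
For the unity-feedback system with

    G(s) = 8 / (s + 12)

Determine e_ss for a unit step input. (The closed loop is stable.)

e_ss = 0.6000

G(s) has no poles at the origin.
This is a Type 0 system. Kp = lim_{s→0} G(s) = 8/12 = 2/3.
e_ss = 1/(1 + Kp) = 1/(1 + 2/3) = 3/5 ≈ 0.6000.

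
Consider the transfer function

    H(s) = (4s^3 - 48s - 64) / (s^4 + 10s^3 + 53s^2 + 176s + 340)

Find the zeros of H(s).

s = -2, -2, 4

Set the numerator to zero: 4s^3 - 48s - 64 = 0, i.e. 4·(s^3 - 12s - 16) = 0.
Factoring: (s + 2)^2(s - 4) = 0.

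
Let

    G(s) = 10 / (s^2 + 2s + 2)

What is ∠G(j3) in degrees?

At s = j3: numerator = 10, denominator = -7 + j6.
∠G = ∠num − ∠den = 0° − (139.40°) = -139.4°.

∠G(j3) ≈ -139.4°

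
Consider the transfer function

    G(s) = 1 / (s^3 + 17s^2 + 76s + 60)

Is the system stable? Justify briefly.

stable

The denominator s^3 + 17s^2 + 76s + 60 factors as (s + 6)(s + 10)(s + 1), giving poles at s = -6, -10, -1.
Since all poles lie strictly in the left half-plane, the system is stable.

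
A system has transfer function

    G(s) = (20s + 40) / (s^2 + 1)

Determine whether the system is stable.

The denominator s^2 + 1 factors as (s^2 + 1), giving poles at s = ±j.
Since the simple pole(s) at s = ±j lie on the jω-axis with none in the right half-plane, the system is marginally stable.

marginally stable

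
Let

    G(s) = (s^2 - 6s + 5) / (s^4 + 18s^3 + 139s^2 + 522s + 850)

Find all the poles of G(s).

The poles are the roots of the denominator s^4 + 18s^3 + 139s^2 + 522s + 850 = 0.
No real roots exist; factor into two real quadratics: (s^2 + 10s + 34)(s^2 + 8s + 25) = 0.
Each quadratic gives a conjugate pair via the quadratic formula.

s = -5 + 3j, -5 - 3j, -4 + 3j, -4 - 3j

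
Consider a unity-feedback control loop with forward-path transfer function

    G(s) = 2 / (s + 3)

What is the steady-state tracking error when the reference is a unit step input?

e_ss = 0.6000

G(s) has no poles at the origin.
This is a Type 0 system. Kp = lim_{s→0} G(s) = 2/3.
e_ss = 1/(1 + Kp) = 1/(1 + 2/3) = 3/5 ≈ 0.6000.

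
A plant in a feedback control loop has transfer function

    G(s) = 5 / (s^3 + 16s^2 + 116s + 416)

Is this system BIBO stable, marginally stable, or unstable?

The denominator s^3 + 16s^2 + 116s + 416 factors as (s^2 + 8s + 52)(s + 8), giving poles at s = -4 + 6j, -4 - 6j, -8.
Since all poles lie strictly in the left half-plane, the system is stable.

stable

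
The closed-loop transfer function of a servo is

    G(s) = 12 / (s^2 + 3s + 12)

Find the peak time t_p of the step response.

t_p ≈ 1.006 s

Comparing s^2 + 3s + 12 to s^2 + 2ζωₙs + ωₙ²: ωₙ = √12 ≈ 3.464 rad/s and ζ = 3/(2·√12) ≈ 0.4330.
ζωₙ = 3/2 = 1.5, so ω_d = ωₙ√(1−ζ²) = √(ωₙ² − (ζωₙ)²) = √(12 − 1.5²) = √9.75 ≈ 3.122 rad/s.
t_p = π/ω_d = π/3.122 ≈ 1.006 s.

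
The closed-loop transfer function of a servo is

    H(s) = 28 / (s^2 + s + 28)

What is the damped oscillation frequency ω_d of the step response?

ω_d ≈ 5.268 rad/s

Comparing s^2 + s + 28 to s^2 + 2ζωₙs + ωₙ²: ωₙ = √28 ≈ 5.292 rad/s and ζ = 1/(2·√28) ≈ 0.09449.
ζωₙ = 1/2 = 0.5, so ω_d = ωₙ√(1−ζ²) = √(ωₙ² − (ζωₙ)²) = √(28 − 0.5²) = √27.75 ≈ 5.268 rad/s.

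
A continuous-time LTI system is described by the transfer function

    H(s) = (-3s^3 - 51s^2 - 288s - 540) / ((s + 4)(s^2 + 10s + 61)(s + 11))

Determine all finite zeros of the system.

Set the numerator to zero: -3s^3 - 51s^2 - 288s - 540 = 0, i.e. -3·(s^3 + 17s^2 + 96s + 180) = 0.
Factoring: (s + 6)^2(s + 5) = 0.

s = -6, -5, -6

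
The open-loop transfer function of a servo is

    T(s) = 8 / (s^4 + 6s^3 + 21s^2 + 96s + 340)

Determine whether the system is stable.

The denominator s^4 + 6s^3 + 21s^2 + 96s + 340 factors as (s^2 - 2s + 17)(s^2 + 8s + 20), giving poles at s = 1 + 4j, 1 - 4j, -4 + 2j, -4 - 2j.
Since the pole(s) at s = 1 ± 4j lie in the right half-plane, the system is unstable.

unstable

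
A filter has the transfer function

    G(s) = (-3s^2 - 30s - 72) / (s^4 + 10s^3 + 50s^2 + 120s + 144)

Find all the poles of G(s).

The poles are the roots of the denominator s^4 + 10s^3 + 50s^2 + 120s + 144 = 0.
No real roots exist; factor into two real quadratics: (s^2 + 4s + 8)(s^2 + 6s + 18) = 0.
Each quadratic gives a conjugate pair via the quadratic formula.

s = -2 ± 2j, -3 ± 3j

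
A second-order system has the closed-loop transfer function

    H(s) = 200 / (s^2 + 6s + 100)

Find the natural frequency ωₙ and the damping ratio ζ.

Compare the denominator to the standard form s^2 + 2ζωₙs + ωₙ².
ωₙ² = 100, so ωₙ = 10 rad/s.
2ζωₙ = 6, so ζ = 6/(2·10) = 0.3.

ωₙ = 10 rad/s, ζ = 0.3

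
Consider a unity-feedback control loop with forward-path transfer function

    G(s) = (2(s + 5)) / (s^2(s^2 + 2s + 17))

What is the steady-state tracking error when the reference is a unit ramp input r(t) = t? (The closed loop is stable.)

e_ss = 0

G(s) has 2 poles at the origin.
This is a Type 2 system; for a ramp input the steady-state error is zero.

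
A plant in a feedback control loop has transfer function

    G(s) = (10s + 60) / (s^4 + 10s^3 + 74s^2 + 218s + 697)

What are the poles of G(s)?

The poles are the roots of the denominator s^4 + 10s^3 + 74s^2 + 218s + 697 = 0.
No real roots exist; factor into two real quadratics: (s^2 + 8s + 41)(s^2 + 2s + 17) = 0.
Each quadratic gives a conjugate pair via the quadratic formula.

s = -4 ± 5j, -1 ± 4j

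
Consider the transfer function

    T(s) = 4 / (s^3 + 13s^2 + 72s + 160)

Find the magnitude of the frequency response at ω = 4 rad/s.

|T(j4)| ≈ 0.01746

Substitute s = j4: numerator = 4, denominator = -48 + j224.
|T(j4)| = |4| / |-48 + j224| = 4 / 229.09 ≈ 0.01746.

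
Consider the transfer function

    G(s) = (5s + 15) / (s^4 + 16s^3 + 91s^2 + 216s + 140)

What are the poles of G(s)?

s = -7, -4 ± 2j, -1

The poles are the roots of the denominator s^4 + 16s^3 + 91s^2 + 216s + 140 = 0.
Trying s = -7: the polynomial evaluates to 0, so (s + 7) is a factor.
Dividing out leaves s^3 + 9s^2 + 28s + 20 = 0.
This factors further as (s^2 + 8s + 20)(s + 1) = 0.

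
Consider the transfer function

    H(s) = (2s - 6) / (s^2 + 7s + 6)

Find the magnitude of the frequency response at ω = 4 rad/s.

Substitute s = j4: numerator = -6 + j8, denominator = -10 + j28.
|H(j4)| = |-6 + j8| / |-10 + j28| = 10 / 29.732 ≈ 0.3363.

|H(j4)| ≈ 0.3363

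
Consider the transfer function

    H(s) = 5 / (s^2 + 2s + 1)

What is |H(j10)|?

|H(j10)| ≈ 0.04950

Substitute s = j10: numerator = 5, denominator = -99 + j20.
|H(j10)| = |5| / |-99 + j20| = 5 / 101 ≈ 0.04950.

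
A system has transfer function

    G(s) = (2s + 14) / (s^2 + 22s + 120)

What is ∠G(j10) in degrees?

At s = j10: numerator = 14 + j20, denominator = 20 + j220.
∠G = ∠num − ∠den = 55.008° − (84.806°) = -29.80°.

∠G(j10) ≈ -29.80°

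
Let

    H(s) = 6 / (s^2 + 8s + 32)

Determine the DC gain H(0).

Set s = 0: H(0) = (6) / (32) = 3/16.

H(0) = 3/16 ≈ 0.1875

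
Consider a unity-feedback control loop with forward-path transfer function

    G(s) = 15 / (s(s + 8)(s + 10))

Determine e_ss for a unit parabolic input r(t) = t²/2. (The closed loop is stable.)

e_ss = ∞

G(s) has one pole at the origin.
This is a Type 1 system; Ka = lim_{s→0} s^2·G(s) = 0, so the steady-state error for a parabola input is infinite.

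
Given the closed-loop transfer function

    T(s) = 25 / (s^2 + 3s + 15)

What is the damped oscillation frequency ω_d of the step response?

Comparing s^2 + 3s + 15 to s^2 + 2ζωₙs + ωₙ²: ωₙ = √15 ≈ 3.873 rad/s and ζ = 3/(2·√15) ≈ 0.3873.
ζωₙ = 3/2 = 1.5, so ω_d = ωₙ√(1−ζ²) = √(ωₙ² − (ζωₙ)²) = √(15 − 1.5²) = √12.75 ≈ 3.571 rad/s.

ω_d ≈ 3.571 rad/s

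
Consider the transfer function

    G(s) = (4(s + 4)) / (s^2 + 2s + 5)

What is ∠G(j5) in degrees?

At s = j5: numerator = 16 + j20, denominator = -20 + j10.
∠G = ∠num − ∠den = 51.340° − (153.43°) = -102.1°.

∠G(j5) ≈ -102.1°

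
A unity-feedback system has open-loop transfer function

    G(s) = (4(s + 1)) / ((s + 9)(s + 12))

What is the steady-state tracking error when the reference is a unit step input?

e_ss = 0.9643

G(s) has no poles at the origin.
This is a Type 0 system. Kp = lim_{s→0} G(s) = 4/108 = 1/27.
e_ss = 1/(1 + Kp) = 1/(1 + 1/27) = 27/28 ≈ 0.9643.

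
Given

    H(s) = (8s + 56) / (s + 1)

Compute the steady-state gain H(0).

Set s = 0: H(0) = (56) / (1) = 56.

H(0) = 56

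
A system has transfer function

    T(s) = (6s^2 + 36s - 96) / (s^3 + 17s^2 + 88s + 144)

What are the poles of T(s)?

s = -4, -4, -9

The poles are the roots of the denominator s^3 + 17s^2 + 88s + 144 = 0.
Trying s = -4: the polynomial evaluates to 0, so (s + 4) is a factor.
Dividing out leaves s^2 + 13s + 36 = 0.
Factoring the quadratic: (s + 4)(s + 9) = 0.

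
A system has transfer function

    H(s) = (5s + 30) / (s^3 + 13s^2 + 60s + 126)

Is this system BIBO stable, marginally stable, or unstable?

The denominator s^3 + 13s^2 + 60s + 126 factors as (s + 7)(s^2 + 6s + 18), giving poles at s = -7, -3 ± 3j.
Since all poles lie strictly in the left half-plane, the system is stable.

stable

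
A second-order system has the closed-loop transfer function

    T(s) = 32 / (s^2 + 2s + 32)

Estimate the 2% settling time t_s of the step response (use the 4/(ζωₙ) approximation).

t_s ≈ 4 s

Comparing s^2 + 2s + 32 to s^2 + 2ζωₙs + ωₙ²: ωₙ = √32 ≈ 5.657 rad/s and ζ = 2/(2·√32) ≈ 0.1768.
ζωₙ = 2/2 = 1, so t_s ≈ 4/(ζωₙ) = 4/1 = 4 s.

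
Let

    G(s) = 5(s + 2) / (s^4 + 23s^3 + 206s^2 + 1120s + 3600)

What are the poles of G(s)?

s = -2 + 6j, -2 - 6j, -9, -10

The poles are the roots of the denominator s^4 + 23s^3 + 206s^2 + 1120s + 3600 = 0.
Trying s = -9: the polynomial evaluates to 0, so (s + 9) is a factor.
Dividing out leaves s^3 + 14s^2 + 80s + 400 = 0.
This factors further as (s^2 + 4s + 40)(s + 10) = 0.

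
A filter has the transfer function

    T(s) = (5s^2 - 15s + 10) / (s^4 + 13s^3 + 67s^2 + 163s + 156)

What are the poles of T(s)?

The poles are the roots of the denominator s^4 + 13s^3 + 67s^2 + 163s + 156 = 0.
Trying s = -3: the polynomial evaluates to 0, so (s + 3) is a factor.
Dividing out leaves s^3 + 10s^2 + 37s + 52 = 0.
This factors further as (s^2 + 6s + 13)(s + 4) = 0.

s = -3 ± 2j, -3, -4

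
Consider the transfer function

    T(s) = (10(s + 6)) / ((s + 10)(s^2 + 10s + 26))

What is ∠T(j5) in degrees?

At s = j5: numerator = 60 + j50, denominator = -240 + j505.
∠T = ∠num − ∠den = 39.806° − (115.42°) = -75.61°.

∠T(j5) ≈ -75.61°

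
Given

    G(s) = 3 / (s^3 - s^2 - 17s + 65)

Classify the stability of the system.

unstable

The denominator s^3 - s^2 - 17s + 65 factors as (s + 5)(s^2 - 6s + 13), giving poles at s = -5, 3 ± 2j.
Since the pole(s) at s = 3 + 2j, 3 - 2j lie in the right half-plane, the system is unstable.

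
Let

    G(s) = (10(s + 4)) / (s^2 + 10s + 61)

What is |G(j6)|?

Substitute s = j6: numerator = 40 + j60, denominator = 25 + j60.
|G(j6)| = |40 + j60| / |25 + j60| = 72.111 / 65 ≈ 1.109.

|G(j6)| ≈ 1.109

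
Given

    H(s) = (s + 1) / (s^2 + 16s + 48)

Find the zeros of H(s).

Set the numerator to zero: s + 1 = 0.
So s = -1.

s = -1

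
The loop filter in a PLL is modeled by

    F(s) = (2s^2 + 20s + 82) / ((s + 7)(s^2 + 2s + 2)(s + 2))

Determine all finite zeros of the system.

s = -5 + 4j, -5 - 4j

Set the numerator to zero: 2s^2 + 20s + 82 = 0, i.e. 2·(s^2 + 10s + 41) = 0.
Factoring: (s^2 + 10s + 41) = 0.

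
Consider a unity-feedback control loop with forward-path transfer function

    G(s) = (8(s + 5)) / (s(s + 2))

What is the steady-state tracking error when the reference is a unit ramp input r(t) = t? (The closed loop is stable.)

e_ss = 0.05000

G(s) has one pole at the origin.
This is a Type 1 system. Kv = lim_{s→0} s·G(s) = 40/2 = 20.
e_ss = 1/Kv = 1/(20) = 1/20 ≈ 0.05000.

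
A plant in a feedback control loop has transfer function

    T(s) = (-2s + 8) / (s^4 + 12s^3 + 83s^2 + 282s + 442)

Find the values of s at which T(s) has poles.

s = -3 ± 5j, -3 ± 2j

The poles are the roots of the denominator s^4 + 12s^3 + 83s^2 + 282s + 442 = 0.
No real roots exist; factor into two real quadratics: (s^2 + 6s + 34)(s^2 + 6s + 13) = 0.
Each quadratic gives a conjugate pair via the quadratic formula.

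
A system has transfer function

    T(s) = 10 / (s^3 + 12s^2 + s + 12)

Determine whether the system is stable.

The denominator s^3 + 12s^2 + s + 12 factors as (s^2 + 1)(s + 12), giving poles at s = j, -j, -12.
Since the simple pole(s) at s = j, -j lie on the jω-axis with none in the right half-plane, the system is marginally stable.

marginally stable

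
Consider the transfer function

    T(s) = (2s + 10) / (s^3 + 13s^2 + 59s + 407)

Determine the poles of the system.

The poles are the roots of the denominator s^3 + 13s^2 + 59s + 407 = 0.
Trying s = -11: the polynomial evaluates to 0, so (s + 11) is a factor.
Dividing out leaves s^2 + 2s + 37 = 0.
The quadratic formula then gives s = -1 ± 6j.

s = -1 + 6j, -1 - 6j, -11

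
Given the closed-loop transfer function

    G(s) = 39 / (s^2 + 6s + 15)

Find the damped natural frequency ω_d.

Comparing s^2 + 6s + 15 to s^2 + 2ζωₙs + ωₙ²: ωₙ = √15 ≈ 3.873 rad/s and ζ = 6/(2·√15) ≈ 0.7746.
ζωₙ = 6/2 = 3, so ω_d = ωₙ√(1−ζ²) = √(ωₙ² − (ζωₙ)²) = √(15 − 3²) = √6 ≈ 2.449 rad/s.

ω_d ≈ 2.449 rad/s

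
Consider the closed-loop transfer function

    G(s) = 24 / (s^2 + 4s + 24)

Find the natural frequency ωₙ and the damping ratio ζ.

ωₙ ≈ 4.899 rad/s, ζ ≈ 0.4082

Compare the denominator to the standard form s^2 + 2ζωₙs + ωₙ².
ωₙ² = 24, so ωₙ = √24 ≈ 4.899 rad/s.
2ζωₙ = 4, so ζ = 4/(2·√24) ≈ 0.4082.
With ζ = 0.4082 the response is underdamped.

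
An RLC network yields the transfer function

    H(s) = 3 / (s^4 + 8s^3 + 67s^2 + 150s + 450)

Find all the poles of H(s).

s = -1 ± 3j, -3 ± 6j

The poles are the roots of the denominator s^4 + 8s^3 + 67s^2 + 150s + 450 = 0.
No real roots exist; factor into two real quadratics: (s^2 + 2s + 10)(s^2 + 6s + 45) = 0.
Each quadratic gives a conjugate pair via the quadratic formula.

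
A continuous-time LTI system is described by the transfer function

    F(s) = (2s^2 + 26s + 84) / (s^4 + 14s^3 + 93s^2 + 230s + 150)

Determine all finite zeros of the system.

s = -7, -6

Set the numerator to zero: 2s^2 + 26s + 84 = 0, i.e. 2·(s^2 + 13s + 42) = 0.
Factoring: (s + 7)(s + 6) = 0.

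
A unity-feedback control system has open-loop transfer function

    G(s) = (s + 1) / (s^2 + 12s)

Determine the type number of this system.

Factor s from the denominator: s^2 + 12s = s·(s + 12).
There is 1 pole at the origin, so the system is Type 1.

Type 1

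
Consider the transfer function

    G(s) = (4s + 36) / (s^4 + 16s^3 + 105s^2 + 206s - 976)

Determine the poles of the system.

The poles are the roots of the denominator s^4 + 16s^3 + 105s^2 + 206s - 976 = 0.
Trying s = 2: the polynomial evaluates to 0, so (s - 2) is a factor.
Dividing out leaves s^3 + 18s^2 + 141s + 488 = 0.
This factors further as (s^2 + 10s + 61)(s + 8) = 0.

s = 2, -5 ± 6j, -8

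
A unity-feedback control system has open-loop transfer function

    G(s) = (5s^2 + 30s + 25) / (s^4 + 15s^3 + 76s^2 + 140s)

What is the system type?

Factor s from the denominator: s^4 + 15s^3 + 76s^2 + 140s = s·(s^3 + 15s^2 + 76s + 140).
There is 1 pole at the origin, so the system is Type 1.

Type 1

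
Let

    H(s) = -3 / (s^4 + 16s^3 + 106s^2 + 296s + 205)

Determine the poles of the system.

s = -5 ± 4j, -5, -1

The poles are the roots of the denominator s^4 + 16s^3 + 106s^2 + 296s + 205 = 0.
Trying s = -5: the polynomial evaluates to 0, so (s + 5) is a factor.
Dividing out leaves s^3 + 11s^2 + 51s + 41 = 0.
This factors further as (s^2 + 10s + 41)(s + 1) = 0.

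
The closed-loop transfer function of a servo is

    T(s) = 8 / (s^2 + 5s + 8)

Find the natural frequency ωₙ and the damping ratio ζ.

ωₙ ≈ 2.828 rad/s, ζ ≈ 0.8839

Compare the denominator to the standard form s^2 + 2ζωₙs + ωₙ².
ωₙ² = 8, so ωₙ = √8 ≈ 2.828 rad/s.
2ζωₙ = 5, so ζ = 5/(2·√8) ≈ 0.8839.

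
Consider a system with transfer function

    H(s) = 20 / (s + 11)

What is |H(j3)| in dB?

Substitute s = j3: numerator = 20, denominator = 11 + j3.
|H(j3)| = |20| / |11 + j3| = 20 / 11.402 ≈ 1.754.
In decibels: 20·log₁₀(1.754) ≈ 4.88 dB.

|H(j3)|_dB ≈ 4.88 dB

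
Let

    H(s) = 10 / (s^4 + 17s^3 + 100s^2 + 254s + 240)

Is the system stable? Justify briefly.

stable

The denominator s^4 + 17s^3 + 100s^2 + 254s + 240 factors as (s + 8)(s^2 + 6s + 10)(s + 3), giving poles at s = -8, -3 ± j, -3.
Since all poles lie strictly in the left half-plane, the system is stable.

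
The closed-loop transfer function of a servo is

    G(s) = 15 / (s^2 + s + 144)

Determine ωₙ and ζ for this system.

Compare the denominator to the standard form s^2 + 2ζωₙs + ωₙ².
ωₙ² = 144, so ωₙ = 12 rad/s.
2ζωₙ = 1, so ζ = 1/(2·12) ≈ 0.04167.

ωₙ = 12 rad/s, ζ ≈ 0.04167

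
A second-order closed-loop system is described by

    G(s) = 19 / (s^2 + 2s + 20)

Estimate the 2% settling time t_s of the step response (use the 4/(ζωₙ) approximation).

t_s ≈ 4 s

Comparing s^2 + 2s + 20 to s^2 + 2ζωₙs + ωₙ²: ωₙ = √20 ≈ 4.472 rad/s and ζ = 2/(2·√20) ≈ 0.2236.
ζωₙ = 2/2 = 1, so t_s ≈ 4/(ζωₙ) = 4/1 = 4 s.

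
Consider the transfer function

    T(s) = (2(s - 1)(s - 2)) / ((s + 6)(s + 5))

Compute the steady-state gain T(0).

T(0) = 2/15 ≈ 0.1333

At s = 0 each factor (s + a) contributes a and each (s^2 + bs + c) contributes c.
T(0) = 2·(-1) · (-2) / ((6) · (5)) = 4/30 = 2/15.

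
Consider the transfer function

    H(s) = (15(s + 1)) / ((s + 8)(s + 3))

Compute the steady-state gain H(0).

At s = 0 each factor (s + a) contributes a and each (s^2 + bs + c) contributes c.
H(0) = 15·(1) / ((8) · (3)) = 15/24 = 5/8.

H(0) = 5/8 ≈ 0.6250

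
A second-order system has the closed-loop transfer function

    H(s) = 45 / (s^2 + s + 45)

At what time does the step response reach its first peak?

t_p ≈ 0.4696 s

Comparing s^2 + s + 45 to s^2 + 2ζωₙs + ωₙ²: ωₙ = √45 ≈ 6.708 rad/s and ζ = 1/(2·√45) ≈ 0.07454.
ζωₙ = 1/2 = 0.5, so ω_d = ωₙ√(1−ζ²) = √(ωₙ² − (ζωₙ)²) = √(45 − 0.5²) = √44.75 ≈ 6.690 rad/s.
t_p = π/ω_d = π/6.690 ≈ 0.4696 s.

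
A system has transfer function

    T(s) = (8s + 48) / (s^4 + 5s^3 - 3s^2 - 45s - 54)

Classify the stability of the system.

unstable

The denominator s^4 + 5s^3 - 3s^2 - 45s - 54 factors as (s + 3)^2(s + 2)(s - 3), giving poles at s = -3, -2, 3, -3.
Since the pole(s) at s = 3 lie in the right half-plane, the system is unstable.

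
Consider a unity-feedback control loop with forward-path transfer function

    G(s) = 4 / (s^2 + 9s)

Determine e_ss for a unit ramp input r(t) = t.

e_ss = 2.250

G(s) has one pole at the origin.
This is a Type 1 system. Kv = lim_{s→0} s·G(s) = 4/9.
e_ss = 1/Kv = 1/(4/9) = 9/4 ≈ 2.250.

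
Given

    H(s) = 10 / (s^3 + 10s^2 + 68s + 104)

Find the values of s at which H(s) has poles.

s = -4 + 6j, -4 - 6j, -2

The poles are the roots of the denominator s^3 + 10s^2 + 68s + 104 = 0.
Trying s = -2: the polynomial evaluates to 0, so (s + 2) is a factor.
Dividing out leaves s^2 + 8s + 52 = 0.
The quadratic formula then gives s = -4 ± 6j.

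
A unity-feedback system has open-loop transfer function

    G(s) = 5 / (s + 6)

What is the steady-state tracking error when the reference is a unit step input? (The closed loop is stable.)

G(s) has no poles at the origin.
This is a Type 0 system. Kp = lim_{s→0} G(s) = 5/6.
e_ss = 1/(1 + Kp) = 1/(1 + 5/6) = 6/11 ≈ 0.5455.

e_ss = 0.5455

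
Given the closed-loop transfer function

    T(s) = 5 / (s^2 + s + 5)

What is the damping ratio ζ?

Compare the denominator to the standard form s^2 + 2ζωₙs + ωₙ².
ωₙ² = 5, so ωₙ = √5 ≈ 2.236 rad/s.
2ζωₙ = 1, so ζ = 1/(2·√5) ≈ 0.2236.
With ζ = 0.2236 the response is underdamped.

ζ ≈ 0.2236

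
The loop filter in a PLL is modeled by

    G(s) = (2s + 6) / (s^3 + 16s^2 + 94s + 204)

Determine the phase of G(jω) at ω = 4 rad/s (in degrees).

∠G(j4) ≈ -46.33°

At s = j4: numerator = 6 + j8, denominator = -52 + j312.
∠G = ∠num − ∠den = 53.130° − (99.462°) = -46.33°.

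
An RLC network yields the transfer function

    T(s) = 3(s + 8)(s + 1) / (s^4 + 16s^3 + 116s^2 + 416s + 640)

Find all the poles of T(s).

s = -4 ± 2j, -4 ± 4j

The poles are the roots of the denominator s^4 + 16s^3 + 116s^2 + 416s + 640 = 0.
No real roots exist; factor into two real quadratics: (s^2 + 8s + 20)(s^2 + 8s + 32) = 0.
Each quadratic gives a conjugate pair via the quadratic formula.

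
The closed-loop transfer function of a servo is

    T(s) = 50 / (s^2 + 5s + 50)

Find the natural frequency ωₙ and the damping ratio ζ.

Compare the denominator to the standard form s^2 + 2ζωₙs + ωₙ².
ωₙ² = 50, so ωₙ = √50 ≈ 7.071 rad/s.
2ζωₙ = 5, so ζ = 5/(2·√50) ≈ 0.3536.

ωₙ ≈ 7.071 rad/s, ζ ≈ 0.3536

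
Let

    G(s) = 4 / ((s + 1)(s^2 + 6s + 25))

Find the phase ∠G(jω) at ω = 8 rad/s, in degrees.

At s = j8: numerator = 4, denominator = -423 - j264.
∠G = ∠num − ∠den = 0° − (-148.03°) = 148.0°.

∠G(j8) ≈ 148.0°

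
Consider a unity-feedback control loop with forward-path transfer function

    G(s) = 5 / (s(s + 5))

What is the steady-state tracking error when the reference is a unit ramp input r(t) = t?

e_ss = 1

G(s) has one pole at the origin.
This is a Type 1 system. Kv = lim_{s→0} s·G(s) = 5/5 = 1.
e_ss = 1/Kv = 1/(1) = 1.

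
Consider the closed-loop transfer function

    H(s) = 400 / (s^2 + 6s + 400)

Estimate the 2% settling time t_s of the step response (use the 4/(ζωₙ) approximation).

t_s ≈ 1.333 s

Comparing s^2 + 6s + 400 to s^2 + 2ζωₙs + ωₙ²: ωₙ = 20 rad/s and ζ = 6/(2·20) = 0.15.
ζωₙ = 6/2 = 3, so t_s ≈ 4/(ζωₙ) = 4/3 ≈ 1.333 s.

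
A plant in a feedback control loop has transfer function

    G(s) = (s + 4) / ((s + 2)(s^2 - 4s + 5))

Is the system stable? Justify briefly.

The poles can be read from the denominator factors: s = -2, 2 ± j.
Since the pole(s) at s = 2 + j, 2 - j lie in the right half-plane, the system is unstable.

unstable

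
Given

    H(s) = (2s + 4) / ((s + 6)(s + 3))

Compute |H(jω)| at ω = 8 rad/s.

Substitute s = j8: numerator = 4 + j16, denominator = -46 + j72.
|H(j8)| = |4 + j16| / |-46 + j72| = 16.492 / 85.440 ≈ 0.1930.

|H(j8)| ≈ 0.1930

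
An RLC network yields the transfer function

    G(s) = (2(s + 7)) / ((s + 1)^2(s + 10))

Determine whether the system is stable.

stable

The poles can be read from the denominator factors: s = -1, -1, -10.
Since all poles lie strictly in the left half-plane, the system is stable.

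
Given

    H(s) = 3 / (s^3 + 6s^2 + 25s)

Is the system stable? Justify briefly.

The denominator s^3 + 6s^2 + 25s factors as s(s^2 + 6s + 25), giving poles at s = 0, -3 ± 4j.
Since the simple pole(s) at s = 0 lie on the jω-axis with none in the right half-plane, the system is marginally stable.

marginally stable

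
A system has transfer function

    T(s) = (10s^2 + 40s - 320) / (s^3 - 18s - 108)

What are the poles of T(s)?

s = -3 + 3j, -3 - 3j, 6

The poles are the roots of the denominator s^3 - 18s - 108 = 0.
Trying s = 6: the polynomial evaluates to 0, so (s - 6) is a factor.
Dividing out leaves s^2 + 6s + 18 = 0.
The quadratic formula then gives s = -3 ± 3j.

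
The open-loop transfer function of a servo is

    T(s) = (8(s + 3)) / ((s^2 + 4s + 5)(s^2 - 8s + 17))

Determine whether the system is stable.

The poles can be read from the denominator factors: s = -2 + j, -2 - j, 4 + j, 4 - j.
Since the pole(s) at s = 4 + j, 4 - j lie in the right half-plane, the system is unstable.

unstable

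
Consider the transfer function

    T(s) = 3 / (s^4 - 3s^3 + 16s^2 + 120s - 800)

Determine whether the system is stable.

The denominator s^4 - 3s^3 + 16s^2 + 120s - 800 factors as (s^2 - 4s + 40)(s + 5)(s - 4), giving poles at s = 2 + 6j, 2 - 6j, -5, 4.
Since the pole(s) at s = 2 ± 6j, 4 lie in the right half-plane, the system is unstable.

unstable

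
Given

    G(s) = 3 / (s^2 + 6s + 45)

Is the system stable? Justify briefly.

The denominator s^2 + 6s + 45 factors as (s^2 + 6s + 45), giving poles at s = -3 ± 6j.
Since all poles lie strictly in the left half-plane, the system is stable.

stable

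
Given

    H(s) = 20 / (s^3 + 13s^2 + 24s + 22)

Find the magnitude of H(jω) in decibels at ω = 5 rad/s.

|H(j5)|_dB ≈ -23.6 dB

Substitute s = j5: numerator = 20, denominator = -303 - j5.
|H(j5)| = |20| / |-303 - j5| = 20 / 303.04 ≈ 0.06600.
In decibels: 20·log₁₀(0.06600) ≈ -23.6 dB.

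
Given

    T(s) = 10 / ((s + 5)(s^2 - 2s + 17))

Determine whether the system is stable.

The poles can be read from the denominator factors: s = -5, 1 + 4j, 1 - 4j.
Since the pole(s) at s = 1 ± 4j lie in the right half-plane, the system is unstable.

unstable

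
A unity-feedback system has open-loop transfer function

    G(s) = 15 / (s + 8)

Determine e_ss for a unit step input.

G(s) has no poles at the origin.
This is a Type 0 system. Kp = lim_{s→0} G(s) = 15/8.
e_ss = 1/(1 + Kp) = 1/(1 + 15/8) = 8/23 ≈ 0.3478.

e_ss = 0.3478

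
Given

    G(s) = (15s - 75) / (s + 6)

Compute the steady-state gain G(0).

G(0) = -25/2 ≈ -12.50

Set s = 0: G(0) = (-75) / (6) = -25/2.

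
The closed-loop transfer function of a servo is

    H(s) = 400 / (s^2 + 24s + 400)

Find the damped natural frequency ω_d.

ω_d = 16 rad/s

Comparing s^2 + 24s + 400 to s^2 + 2ζωₙs + ωₙ²: ωₙ = 20 rad/s and ζ = 24/(2·20) = 0.6.
ζωₙ = 24/2 = 12, so ω_d = ωₙ√(1−ζ²) = √(ωₙ² − (ζωₙ)²) = √(400 − 12²) = √256 = 16 rad/s.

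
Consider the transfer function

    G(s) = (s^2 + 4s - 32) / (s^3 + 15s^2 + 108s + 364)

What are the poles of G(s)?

s = -4 + 6j, -4 - 6j, -7

The poles are the roots of the denominator s^3 + 15s^2 + 108s + 364 = 0.
Trying s = -7: the polynomial evaluates to 0, so (s + 7) is a factor.
Dividing out leaves s^2 + 8s + 52 = 0.
The quadratic formula then gives s = -4 ± 6j.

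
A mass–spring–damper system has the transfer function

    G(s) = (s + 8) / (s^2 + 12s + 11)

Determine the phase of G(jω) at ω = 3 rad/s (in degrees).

∠G(j3) ≈ -66.26°

At s = j3: numerator = 8 + j3, denominator = 2 + j36.
∠G = ∠num − ∠den = 20.556° − (86.820°) = -66.26°.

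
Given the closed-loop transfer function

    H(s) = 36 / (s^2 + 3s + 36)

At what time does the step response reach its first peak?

t_p ≈ 0.5408 s

Comparing s^2 + 3s + 36 to s^2 + 2ζωₙs + ωₙ²: ωₙ = 6 rad/s and ζ = 3/(2·6) = 0.25.
ζωₙ = 3/2 = 1.5, so ω_d = ωₙ√(1−ζ²) = √(ωₙ² − (ζωₙ)²) = √(36 − 1.5²) = √33.75 ≈ 5.809 rad/s.
t_p = π/ω_d = π/5.809 ≈ 0.5408 s.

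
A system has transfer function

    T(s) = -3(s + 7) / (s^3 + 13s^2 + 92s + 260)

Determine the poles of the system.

The poles are the roots of the denominator s^3 + 13s^2 + 92s + 260 = 0.
Trying s = -5: the polynomial evaluates to 0, so (s + 5) is a factor.
Dividing out leaves s^2 + 8s + 52 = 0.
The quadratic formula then gives s = -4 ± 6j.

s = -4 ± 6j, -5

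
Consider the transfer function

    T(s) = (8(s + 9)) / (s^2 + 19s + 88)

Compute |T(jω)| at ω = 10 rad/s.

|T(j10)| ≈ 0.5653

Substitute s = j10: numerator = 72 + j80, denominator = -12 + j190.
|T(j10)| = |72 + j80| / |-12 + j190| = 107.63 / 190.38 ≈ 0.5653.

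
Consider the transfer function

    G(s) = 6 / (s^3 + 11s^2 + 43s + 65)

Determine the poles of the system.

The poles are the roots of the denominator s^3 + 11s^2 + 43s + 65 = 0.
Trying s = -5: the polynomial evaluates to 0, so (s + 5) is a factor.
Dividing out leaves s^2 + 6s + 13 = 0.
The quadratic formula then gives s = -3 ± 2j.

s = -3 ± 2j, -5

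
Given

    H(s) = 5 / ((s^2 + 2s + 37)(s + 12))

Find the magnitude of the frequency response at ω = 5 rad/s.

|H(j5)| ≈ 0.02462

Substitute s = j5: numerator = 5, denominator = 94 + j180.
|H(j5)| = |5| / |94 + j180| = 5 / 203.07 ≈ 0.02462.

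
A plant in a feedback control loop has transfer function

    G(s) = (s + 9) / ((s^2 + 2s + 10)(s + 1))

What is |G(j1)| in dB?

|G(j1)|_dB ≈ -3.17 dB

Substitute s = j1: numerator = 9 + j1, denominator = 7 + j11.
|G(j1)| = |9 + j1| / |7 + j11| = 9.0554 / 13.038 ≈ 0.6945.
In decibels: 20·log₁₀(0.6945) ≈ -3.17 dB.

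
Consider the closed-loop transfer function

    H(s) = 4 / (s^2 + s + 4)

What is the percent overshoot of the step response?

%OS ≈ 44.4%

Comparing s^2 + s + 4 to s^2 + 2ζωₙs + ωₙ²: ωₙ = 2 rad/s and ζ = 1/(2·2) = 0.25.
%OS = 100·exp(−πζ/√(1−ζ²)) = 100·exp(−π·0.25/√(1−0.25²)) ≈ 44.4%.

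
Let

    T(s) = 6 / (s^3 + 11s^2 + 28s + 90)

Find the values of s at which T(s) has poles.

s = -1 + 3j, -1 - 3j, -9

The poles are the roots of the denominator s^3 + 11s^2 + 28s + 90 = 0.
Trying s = -9: the polynomial evaluates to 0, so (s + 9) is a factor.
Dividing out leaves s^2 + 2s + 10 = 0.
The quadratic formula then gives s = -1 ± 3j.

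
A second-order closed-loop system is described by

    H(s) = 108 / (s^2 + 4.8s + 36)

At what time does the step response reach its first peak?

t_p ≈ 0.5713 s

Comparing s^2 + 4.8s + 36 to s^2 + 2ζωₙs + ωₙ²: ωₙ = 6 rad/s and ζ = 4.8/(2·6) = 0.4.
ζωₙ = 4.8/2 = 2.4, so ω_d = ωₙ√(1−ζ²) = √(ωₙ² − (ζωₙ)²) = √(36 − 2.4²) = √30.24 ≈ 5.499 rad/s.
t_p = π/ω_d = π/5.499 ≈ 0.5713 s.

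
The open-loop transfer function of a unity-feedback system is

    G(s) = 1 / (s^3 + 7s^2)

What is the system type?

Factor s from the denominator: s^3 + 7s^2 = s^2·(s + 7).
There are 2 poles at the origin, so the system is Type 2.

Type 2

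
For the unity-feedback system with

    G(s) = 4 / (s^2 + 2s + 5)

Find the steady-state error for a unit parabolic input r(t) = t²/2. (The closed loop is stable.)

G(s) has no poles at the origin.
This is a Type 0 system; Ka = lim_{s→0} s^2·G(s) = 0, so the steady-state error for a parabola input is infinite.

e_ss = ∞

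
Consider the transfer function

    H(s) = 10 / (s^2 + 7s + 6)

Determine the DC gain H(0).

Set s = 0: H(0) = (10) / (6) = 5/3.

H(0) = 5/3 ≈ 1.667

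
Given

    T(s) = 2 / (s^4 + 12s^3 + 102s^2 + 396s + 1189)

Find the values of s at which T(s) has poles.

s = -2 ± 5j, -4 ± 5j

The poles are the roots of the denominator s^4 + 12s^3 + 102s^2 + 396s + 1189 = 0.
No real roots exist; factor into two real quadratics: (s^2 + 4s + 29)(s^2 + 8s + 41) = 0.
Each quadratic gives a conjugate pair via the quadratic formula.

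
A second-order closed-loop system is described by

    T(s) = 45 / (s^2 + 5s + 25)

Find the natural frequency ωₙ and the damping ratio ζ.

Compare the denominator to the standard form s^2 + 2ζωₙs + ωₙ².
ωₙ² = 25, so ωₙ = 5 rad/s.
2ζωₙ = 5, so ζ = 5/(2·5) = 0.5.

ωₙ = 5 rad/s, ζ = 0.5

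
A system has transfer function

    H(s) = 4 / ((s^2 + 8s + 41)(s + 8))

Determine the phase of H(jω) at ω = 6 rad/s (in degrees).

∠H(j6) ≈ -120.9°

At s = j6: numerator = 4, denominator = -248 + j414.
∠H = ∠num − ∠den = 0° − (120.92°) = -120.9°.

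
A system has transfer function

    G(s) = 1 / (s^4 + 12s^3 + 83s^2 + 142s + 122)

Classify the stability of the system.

stable

The denominator s^4 + 12s^3 + 83s^2 + 142s + 122 factors as (s^2 + 10s + 61)(s^2 + 2s + 2), giving poles at s = -5 + 6j, -5 - 6j, -1 + j, -1 - j.
Since all poles lie strictly in the left half-plane, the system is stable.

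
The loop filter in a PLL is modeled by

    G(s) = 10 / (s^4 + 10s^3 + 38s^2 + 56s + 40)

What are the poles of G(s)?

The poles are the roots of the denominator s^4 + 10s^3 + 38s^2 + 56s + 40 = 0.
No real roots exist; factor into two real quadratics: (s^2 + 2s + 2)(s^2 + 8s + 20) = 0.
Each quadratic gives a conjugate pair via the quadratic formula.

s = -1 + j, -1 - j, -4 + 2j, -4 - 2j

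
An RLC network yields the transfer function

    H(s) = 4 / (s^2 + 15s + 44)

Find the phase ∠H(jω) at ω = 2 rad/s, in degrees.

At s = j2: numerator = 4, denominator = 40 + j30.
∠H = ∠num − ∠den = 0° − (36.870°) = -36.87°.

∠H(j2) ≈ -36.87°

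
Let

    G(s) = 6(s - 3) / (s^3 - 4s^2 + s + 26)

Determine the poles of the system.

The poles are the roots of the denominator s^3 - 4s^2 + s + 26 = 0.
Trying s = -2: the polynomial evaluates to 0, so (s + 2) is a factor.
Dividing out leaves s^2 - 6s + 13 = 0.
The quadratic formula then gives s = 3 ± 2j.

s = 3 ± 2j, -2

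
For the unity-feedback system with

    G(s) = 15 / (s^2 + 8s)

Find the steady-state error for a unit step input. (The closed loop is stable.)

e_ss = 0

G(s) has one pole at the origin.
This is a Type 1 system; for a step input the steady-state error is zero.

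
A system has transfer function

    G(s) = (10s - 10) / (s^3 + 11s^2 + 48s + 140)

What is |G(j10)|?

|G(j10)| ≈ 0.09205

Substitute s = j10: numerator = -10 + j100, denominator = -960 - j520.
|G(j10)| = |-10 + j100| / |-960 - j520| = 100.50 / 1091.8 ≈ 0.09205.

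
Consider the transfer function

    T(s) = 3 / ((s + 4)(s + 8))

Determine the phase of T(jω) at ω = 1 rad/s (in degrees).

At s = j1: numerator = 3, denominator = 31 + j12.
∠T = ∠num − ∠den = 0° − (21.161°) = -21.16°.

∠T(j1) ≈ -21.16°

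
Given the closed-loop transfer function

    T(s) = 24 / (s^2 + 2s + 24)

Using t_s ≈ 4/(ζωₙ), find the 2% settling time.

t_s ≈ 4 s

Comparing s^2 + 2s + 24 to s^2 + 2ζωₙs + ωₙ²: ωₙ = √24 ≈ 4.899 rad/s and ζ = 2/(2·√24) ≈ 0.2041.
ζωₙ = 2/2 = 1, so t_s ≈ 4/(ζωₙ) = 4/1 = 4 s.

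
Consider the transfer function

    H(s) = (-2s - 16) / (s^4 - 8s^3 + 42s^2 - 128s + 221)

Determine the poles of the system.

The poles are the roots of the denominator s^4 - 8s^3 + 42s^2 - 128s + 221 = 0.
No real roots exist; factor into two real quadratics: (s^2 - 6s + 13)(s^2 - 2s + 17) = 0.
Each quadratic gives a conjugate pair via the quadratic formula.

s = 3 ± 2j, 1 ± 4j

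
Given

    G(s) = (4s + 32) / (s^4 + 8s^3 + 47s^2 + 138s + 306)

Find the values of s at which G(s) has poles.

The poles are the roots of the denominator s^4 + 8s^3 + 47s^2 + 138s + 306 = 0.
No real roots exist; factor into two real quadratics: (s^2 + 2s + 17)(s^2 + 6s + 18) = 0.
Each quadratic gives a conjugate pair via the quadratic formula.

s = -1 ± 4j, -3 ± 3j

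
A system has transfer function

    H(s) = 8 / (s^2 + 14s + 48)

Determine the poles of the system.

The poles are the roots of the denominator s^2 + 14s + 48 = 0.
Factoring: (s + 8)(s + 6) = 0, so s = -8 and s = -6.

s = -8, -6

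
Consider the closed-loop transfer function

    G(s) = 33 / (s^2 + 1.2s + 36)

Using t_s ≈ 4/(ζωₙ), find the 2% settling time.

t_s ≈ 6.667 s

Comparing s^2 + 1.2s + 36 to s^2 + 2ζωₙs + ωₙ²: ωₙ = 6 rad/s and ζ = 1.2/(2·6) = 0.1.
ζωₙ = 1.2/2 = 0.6, so t_s ≈ 4/(ζωₙ) = 4/0.6 ≈ 6.667 s.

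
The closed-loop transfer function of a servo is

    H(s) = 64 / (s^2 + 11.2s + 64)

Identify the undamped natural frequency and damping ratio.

ωₙ = 8 rad/s, ζ = 0.7

Compare the denominator to the standard form s^2 + 2ζωₙs + ωₙ².
ωₙ² = 64, so ωₙ = 8 rad/s.
2ζωₙ = 11.2, so ζ = 11.2/(2·8) = 0.7.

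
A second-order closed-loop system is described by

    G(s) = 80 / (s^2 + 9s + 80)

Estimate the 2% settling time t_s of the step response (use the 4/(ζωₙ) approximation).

t_s ≈ 0.8889 s

Comparing s^2 + 9s + 80 to s^2 + 2ζωₙs + ωₙ²: ωₙ = √80 ≈ 8.944 rad/s and ζ = 9/(2·√80) ≈ 0.5031.
ζωₙ = 9/2 = 4.5, so t_s ≈ 4/(ζωₙ) = 4/4.5 ≈ 0.8889 s.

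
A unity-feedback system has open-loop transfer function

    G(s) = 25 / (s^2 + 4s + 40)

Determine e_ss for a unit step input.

e_ss = 0.6154

G(s) has no poles at the origin.
This is a Type 0 system. Kp = lim_{s→0} G(s) = 25/40 = 5/8.
e_ss = 1/(1 + Kp) = 1/(1 + 5/8) = 8/13 ≈ 0.6154.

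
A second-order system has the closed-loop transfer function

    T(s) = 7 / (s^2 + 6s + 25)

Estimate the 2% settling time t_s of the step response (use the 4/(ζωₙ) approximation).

Comparing s^2 + 6s + 25 to s^2 + 2ζωₙs + ωₙ²: ωₙ = 5 rad/s and ζ = 6/(2·5) = 0.6.
ζωₙ = 6/2 = 3, so t_s ≈ 4/(ζωₙ) = 4/3 ≈ 1.333 s.

t_s ≈ 1.333 s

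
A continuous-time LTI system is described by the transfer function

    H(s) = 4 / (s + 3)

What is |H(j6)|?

Substitute s = j6: numerator = 4, denominator = 3 + j6.
|H(j6)| = |4| / |3 + j6| = 4 / 6.7082 ≈ 0.5963.

|H(j6)| ≈ 0.5963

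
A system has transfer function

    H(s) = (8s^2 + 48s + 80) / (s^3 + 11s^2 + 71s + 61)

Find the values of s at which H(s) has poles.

The poles are the roots of the denominator s^3 + 11s^2 + 71s + 61 = 0.
Trying s = -1: the polynomial evaluates to 0, so (s + 1) is a factor.
Dividing out leaves s^2 + 10s + 61 = 0.
The quadratic formula then gives s = -5 ± 6j.

s = -5 + 6j, -5 - 6j, -1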